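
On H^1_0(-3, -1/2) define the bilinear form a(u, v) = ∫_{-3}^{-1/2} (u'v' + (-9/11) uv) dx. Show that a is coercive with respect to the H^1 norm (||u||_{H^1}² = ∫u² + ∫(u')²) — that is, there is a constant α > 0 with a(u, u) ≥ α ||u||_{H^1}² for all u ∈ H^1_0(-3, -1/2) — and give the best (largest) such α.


α = (-225 + 44*π^2)/(11*(25 + 4*π^2))

Coercivity of a(·,·) on H^1_0(-3, -1/2) means a(u, u) ≥ α ||u||_{H^1}² for every u ∈ H^1_0.
The interval has length L = 5/2, and Poincaré/coercivity depend only on L. Here a(u, u) = ∫(u')² + (-9/11)·∫u².
Here c = -9/11 < 0 with |c| < (π/L)² = 4*π^2/25, so coercivity still holds. The condition a(u,u) ≥ α||u||_{H^1}² reads (1−α)∫(u')² ≥ (α−c)∫u². Any admissible α is ≤ 1 (rapidly oscillating u have ∫u²/∫(u')² → 0), and α = 1 would force 0 ≥ (1−c)∫u², impossible since c < 1; so 1−α > 0. By the sharp Poincaré inequality on H^1_0 of an interval of length L, ∫(u')² ≥ (π/L)²∫u² with equality for the first sine mode sin(π(x−x₀)/L) (x₀ the left endpoint), so the inequality holds for all u iff (1−α)(π/L)² ≥ α − c, i.e. α ≤ ((π/L)² + c)/((π/L)² + 1) = (1 + c(L/π)²)/(1 + (L/π)²). (Direct route, valid since c ≤ 0: Poincaré gives c∫u² ≥ c(L/π)²∫(u')², so a(u,u) ≥ (1 + c(L/π)²)∫(u')², while ||u||_{H^1}² ≤ (1 + (L/π)²)∫(u')²; dividing yields the same α.) With (π/L)² = 4*π^2/25 and c = -9/11, the largest admissible constant is α = ((π/L)² + c)/((π/L)² + 1).
Simplifying, α = (-225 + 44*π^2)/(11*(25 + 4*π^2)).


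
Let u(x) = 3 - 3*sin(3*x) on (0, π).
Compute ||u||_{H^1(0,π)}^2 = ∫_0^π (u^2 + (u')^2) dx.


||u||_{H^1(0,π)}^2 = -12 + 54*π

u'(x) = -9*cos(3*x).
Expand u² and (u')² and integrate term by term on (0, π), using: for integers n ≥ 1, ∫_0^π sin²(nx) dx = ∫_0^π cos²(nx) dx = π/2; for n ≠ n', ∫_0^π sin(nx)sin(n'x) dx = ∫_0^π cos(nx)cos(n'x) dx = 0; and by product-to-sum, ∫_0^π sin(nx)cos(n'x) dx = ½∫_0^π [sin((n+n')x) + sin((n−n')x)] dx, which is 0 when n+n' is even and 2n/(n²−n'²) when n+n' is odd (it need not vanish on (0, π)). For the constant mode: ∫_0^π 1 dx = π, ∫_0^π cos(nx) dx = 0, ∫_0^π sin(nx) dx = (1−(−1)^n)/n.
  u² squared terms: (3)²·∫1 dx = 9·π = 9*π;  (-3)²·∫sin(3x)² dx = 9·π/2 = 9*π/2.
  u² cross terms: 2·(3)·(-3)·∫1·sin(3x) dx = -18·(2/3) = -12.
  So ∫_0^π u² dx = 9*π + 9*π/2 − 12 = -12 + 27*π/2.
  (u')² squared terms: (-9)²·∫cos(3x)² dx = 81·π/2 = 81*π/2.
  So ∫_0^π (u')² dx = 81*π/2.
||u||_{H^1}^2 = (-12 + 27*π/2) + (81*π/2) = -12 + 54*π.


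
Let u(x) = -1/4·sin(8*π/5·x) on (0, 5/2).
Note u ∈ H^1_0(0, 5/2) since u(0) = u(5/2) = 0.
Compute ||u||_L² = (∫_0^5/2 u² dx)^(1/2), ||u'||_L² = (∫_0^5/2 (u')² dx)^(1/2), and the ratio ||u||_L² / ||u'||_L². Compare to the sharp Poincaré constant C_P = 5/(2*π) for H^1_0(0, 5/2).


||u||_L² / ||u'||_L² = 5/(8*π) < C_P = 5/(2*π).

u(x) = -1/4·sin(8*π/5·x), so u'(x) = -2*π*cos(8*π*x/5)/5.
Writing u(x) = A·sin(kπx/L) with A = -1/4 and k = 4, use ∫_0^L sin²(kπx/L) dx = L/2 and ∫_0^L cos²(kπx/L) dx = L/2.
u² = 1/16·sin²(8*π/5·x) and (u')² = 4*π^2/25·cos²(8*π/5·x), and each of sin², cos² integrates to L/2 = 5/4 over (0, 5/2).
∫_0^5/2 u² dx = 5/64, so ||u||_L² = sqrt(5)/8.
∫_0^5/2 (u')² dx = π^2/5, so ||u'||_L² = sqrt(5)*π/5.
Ratio ||u||_L² / ||u'||_L² = 5/(8*π).
Sharp Poincaré constant on H^1_0(0, 5/2) is C_P = L/π = 5/(2*π), achieved by sin(2*π/5·x).
This is the k = 4 harmonic; the ratio L/(kπ) is strictly less than C_P = L/π, consistent with the sharp inequality ||u||_L² ≤ C_P ||u'||_L².


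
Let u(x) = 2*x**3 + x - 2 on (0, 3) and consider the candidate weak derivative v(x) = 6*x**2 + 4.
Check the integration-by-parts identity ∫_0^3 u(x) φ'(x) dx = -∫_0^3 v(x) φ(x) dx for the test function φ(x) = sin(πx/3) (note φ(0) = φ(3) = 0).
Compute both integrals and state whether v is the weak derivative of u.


LHS = -168/π + 648/π^3, RHS = -186/π + 648/π^3. No, v is not the weak derivative of u.

u(x) = 2*x**3 + x - 2, classical derivative u'(x) = 6*x**2 + 1.
φ(x) = sin(πx/3), so φ'(x) = π*cos(π*x/3)/3.
Note φ(0) = φ(3) = 0, so the boundary term u·φ vanishes.
LHS = ∫_0^3 u(x) φ'(x) dx = ∫_0^3 (2*π*x^3*cos(π*x/3)/3 + π*x*cos(π*x/3)/3 - 2*π*cos(π*x/3)/3) dx. Term by term:
  ∫_0^3 -2*π*cos(π*x/3)/3 dx = 0;  ∫_0^3 π*x*cos(π*x/3)/3 dx = -6/π;  ∫_0^3 2*π*x^3*cos(π*x/3)/3 dx = -162/π + 648/π^3.
Sum: 0 − 6/π + -162/π + 648/π^3 = -168/π + 648/π^3.
So LHS = -168/π + 648/π^3.
∫_0^3 v(x) φ(x) dx = ∫_0^3 (6*x^2*sin(π*x/3) + 4*sin(π*x/3)) dx. Term by term:
  ∫_0^3 4*sin(π*x/3) dx = 24/π;  ∫_0^3 6*x^2*sin(π*x/3) dx = -648/π^3 + 162/π.
Sum: 24/π + -648/π^3 + 162/π = -648/π^3 + 186/π.
So RHS = -∫_0^3 v(x) φ(x) dx = -186/π + 648/π^3.
LHS − RHS = 18/π ≠ 0, so the identity fails.
(For a valid weak derivative the identity must hold for EVERY test function, in particular this one. The failure shows v is NOT the weak derivative of u.)
Correct weak derivative would be u'(x) = 6*x**2 + 1.


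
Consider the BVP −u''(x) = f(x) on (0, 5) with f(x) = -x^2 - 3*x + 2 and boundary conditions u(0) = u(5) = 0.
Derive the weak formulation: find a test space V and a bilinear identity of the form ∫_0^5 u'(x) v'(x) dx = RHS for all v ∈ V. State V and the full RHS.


V = H^1_0(0, 5) (so v(0) = v(5) = 0); weak form: ∫_0^5 u'v' dx = ∫_0^5 (-x^2 - 3*x + 2) v dx for all v ∈ V.

Multiply both sides by a test function v and integrate from 0 to 5:
  ∫_0^5 −u''(x) v(x) dx = ∫_0^5 f(x) v(x) dx.
Integrate the LHS by parts once:
  ∫_0^5 −u'' v dx = −[u'(x) v(x)]_0^5 + ∫_0^5 u'(x) v'(x) dx.
Thus ∫_0^5 u'(x) v'(x) dx = ∫_0^5 f(x) v(x) dx + [u'(x) v(x)]_0^5.
Choose V so that boundary terms are either known or forced to vanish.
u is Dirichlet: u(0) = u(5) = 0. Let V = H^1_0(0, 5); then v(0) = v(5) = 0, and [u' v]_0^5 = 0.
Weak formulation: find u (satisfying any essential BC) such that ∫_0^5 u'(x) v'(x) dx = ∫_0^5 f v dx for all v ∈ V.
Substituting f(x) = -x^2 - 3*x + 2, the right-hand side is ∫_0^5 (-x^2 - 3*x + 2) v dx.


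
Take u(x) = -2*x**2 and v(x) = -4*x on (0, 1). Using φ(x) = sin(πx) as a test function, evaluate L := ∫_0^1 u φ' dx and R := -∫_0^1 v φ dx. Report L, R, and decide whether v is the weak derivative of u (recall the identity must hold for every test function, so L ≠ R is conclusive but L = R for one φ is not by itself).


LHS = 4/π, RHS = 4/π. Yes, v = u' weakly.

u(x) = -2*x**2, classical derivative u'(x) = -4*x.
φ(x) = sin(πx), so φ'(x) = π*cos(π*x).
Note φ(0) = φ(1) = 0, so the boundary term u·φ vanishes.
LHS = ∫_0^1 u(x) φ'(x) dx = ∫_0^1 (-2*π*x^2*cos(π*x)) dx. Term by term:
  ∫_0^1 -2*π*x^2*cos(π*x) dx = 4/π.
So LHS = 4/π.
∫_0^1 v(x) φ(x) dx = ∫_0^1 (-4*x*sin(π*x)) dx. Term by term:
  ∫_0^1 -4*x*sin(π*x) dx = -4/π.
So RHS = -∫_0^1 v(x) φ(x) dx = 4/π.
LHS = RHS, so the identity holds for this test φ.
Moreover u is smooth here and v(x) = u'(x) = -4*x pointwise, so the identity holds for every test function. Hence v is the weak derivative of u.


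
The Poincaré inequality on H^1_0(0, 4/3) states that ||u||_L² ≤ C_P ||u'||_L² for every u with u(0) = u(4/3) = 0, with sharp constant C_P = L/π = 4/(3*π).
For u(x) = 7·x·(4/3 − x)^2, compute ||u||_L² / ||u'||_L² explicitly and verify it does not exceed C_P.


||u||_L² / ||u'||_L² = 2*sqrt(14)/21 < C_P = 4/(3*π).

u(x) = 7·x·(4/3 − x)^2, so u'(x) = 21*x^2 - 112*x/3 + 112/9.
u(x) = 7·x·(4/3 − x)^2 vanishes at x = 0 and x = 4/3, so u ∈ H^1_0(0, 4/3). Differentiate via the product rule and integrate the resulting polynomials term by term.
  ∫_0^4/3 u² dx = ∫_0^4/3 (49*x^6 - 784*x^5/3 + 1568*x^4/3 - 12544*x^3/27 + 12544*x^2/81) dx. Term by term:
    ∫_0^4/3 49*x^6 dx = 114688/2187;  ∫_0^4/3 -784*x^5/3 dx = -1605632/6561;  ∫_0^4/3 1568*x^4/3 dx = 1605632/3645;
    ∫_0^4/3 -12544*x^3/27 dx = -802816/2187;  ∫_0^4/3 12544*x^2/81 dx = 802816/6561.
  Sum: 114688/2187 − 1605632/6561 + 1605632/3645 − 802816/2187 + 802816/6561 = 114688/32805.
  ∫_0^4/3 (u')² dx = ∫_0^4/3 (441*x^4 - 1568*x^3 + 17248*x^2/9 - 25088*x/27 + 12544/81) dx. Term by term:
    ∫_0^4/3 441*x^4 dx = 50176/135;  ∫_0^4/3 -1568*x^3 dx = -100352/81;  ∫_0^4/3 17248*x^2/9 dx = 1103872/729;
    ∫_0^4/3 -25088*x/27 dx = -200704/243;  ∫_0^4/3 12544/81 dx = 50176/243.
  Sum: 50176/135 − 100352/81 + 1103872/729 − 200704/243 + 50176/243 = 100352/3645.
∫_0^4/3 u² dx = 114688/32805, so ||u||_L² = 128*sqrt(35)/405.
∫_0^4/3 (u')² dx = 100352/3645, so ||u'||_L² = 224*sqrt(10)/135.
Ratio ||u||_L² / ||u'||_L² = 2*sqrt(14)/21.
Sharp Poincaré constant on H^1_0(0, 4/3) is C_P = L/π = 4/(3*π), achieved by sin(3*π/4·x).
A polynomial bump cannot attain the sharp Poincaré constant (only the first sine eigenfunction does), so the ratio is strictly less than C_P, consistent with ||u||_L² ≤ C_P ||u'||_L².


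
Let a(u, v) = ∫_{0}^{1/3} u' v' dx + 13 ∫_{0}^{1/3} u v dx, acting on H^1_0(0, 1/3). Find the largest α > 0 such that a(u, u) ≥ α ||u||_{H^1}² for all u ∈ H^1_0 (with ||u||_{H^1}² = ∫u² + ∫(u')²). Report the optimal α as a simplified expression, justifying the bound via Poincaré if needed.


α = 1

Coercivity of a(·,·) on H^1_0(0, 1/3) means a(u, u) ≥ α ||u||_{H^1}² for every u ∈ H^1_0.
The interval has length L = 1/3, and Poincaré/coercivity depend only on L. Here a(u, u) = ∫(u')² + (13)·∫u².
Here c = 13 ≥ 1, so a(u,u) = ∫(u')² + c∫u² ≥ ∫(u')² + ∫u² = ||u||_{H^1}², i.e. α = 1 works. No larger α is possible: a(u,u) ≥ α||u||_{H^1}² means (1−α)∫(u')² ≥ (α−c)∫u², and for the modes u_n = sin(nπ(x−x₀)/L) (x₀ the left endpoint) one has ∫u_n²/∫(u_n')² = (L/(nπ))² → 0, so a(u_n,u_n)/||u_n||_{H^1}² → 1. Hence the optimal constant is α = 1.
Therefore α = 1.


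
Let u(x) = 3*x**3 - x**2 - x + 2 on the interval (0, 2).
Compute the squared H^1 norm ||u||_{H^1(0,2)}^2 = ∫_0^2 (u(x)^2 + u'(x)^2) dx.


||u||_{H^1}^2 = 48682/105

The H^1 norm (squared) on an interval (0, L) is
  ||u||_{H^1}^2 = ∫_0^L u(x)^2 dx + ∫_0^L u'(x)^2 dx.
Compute u'(x) = 9*x**2 - 2*x - 1.
Then u(x)^2 = 9*x**6 - 6*x**5 - 5*x**4 + 14*x**3 - 3*x**2 - 4*x + 4 and u'(x)^2 = 81*x**4 - 36*x**3 - 14*x**2 + 4*x + 1.
Integrate each monomial from 0 to 2 using ∫_0^2 c·x^n dx = c·2^(n+1)/(n+1):
  ∫_0^2 u(x)^2 dx = ∫_0^2 (9*x^6 - 6*x^5 - 5*x^4 + 14*x^3 - 3*x^2 - 4*x + 4) dx. Term by term:
    ∫_0^2 9*x^6 dx = 1152/7;  ∫_0^2 -6*x^5 dx = -64;  ∫_0^2 -5*x^4 dx = -32;
    ∫_0^2 14*x^3 dx = 56;  ∫_0^2 -3*x^2 dx = -8;  ∫_0^2 -4*x dx = -8;
    ∫_0^2 4 dx = 8.
  Sum: 1152/7 − 64 − 32 + 56 − 8 − 8 + 8 = 816/7.
  ∫_0^2 u'(x)^2 dx = ∫_0^2 (81*x^4 - 36*x^3 - 14*x^2 + 4*x + 1) dx. Term by term:
    ∫_0^2 81*x^4 dx = 2592/5;  ∫_0^2 -36*x^3 dx = -144;  ∫_0^2 -14*x^2 dx = -112/3;
    ∫_0^2 4*x dx = 8;  ∫_0^2 1 dx = 2.
  Sum: 2592/5 − 144 − 112/3 + 8 + 2 = 5206/15.
Adding: ||u||_{H^1}^2 = 816/7 + 5206/15 = 48682/105.


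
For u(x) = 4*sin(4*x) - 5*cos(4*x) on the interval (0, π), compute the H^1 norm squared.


||u||_{H^1(0,π)}^2 = 697*π/2

u'(x) = 20*sin(4*x) + 16*cos(4*x).
Expand u² and (u')² and integrate term by term on (0, π), using: for integers n ≥ 1, ∫_0^π sin²(nx) dx = ∫_0^π cos²(nx) dx = π/2; for n ≠ n', ∫_0^π sin(nx)sin(n'x) dx = ∫_0^π cos(nx)cos(n'x) dx = 0; and by product-to-sum, ∫_0^π sin(nx)cos(n'x) dx = ½∫_0^π [sin((n+n')x) + sin((n−n')x)] dx, which is 0 when n+n' is even and 2n/(n²−n'²) when n+n' is odd (it need not vanish on (0, π)).
  u² squared terms: (-5)²·∫cos(4x)² dx = 25·π/2 = 25*π/2;  (4)²·∫sin(4x)² dx = 16·π/2 = 8*π.
  u² cross terms: 2·(-5)·(4)·∫cos(4x)·sin(4x) dx = -40·(0) = 0.
  So ∫_0^π u² dx = 25*π/2 + 8*π + 0 = 41*π/2.
  (u')² squared terms: (16)²·∫cos(4x)² dx = 256·π/2 = 128*π;  (20)²·∫sin(4x)² dx = 400·π/2 = 200*π.
  (u')² cross terms: 2·(16)·(20)·∫cos(4x)·sin(4x) dx = 640·(0) = 0.
  So ∫_0^π (u')² dx = 128*π + 200*π + 0 = 328*π.
||u||_{H^1}^2 = (41*π/2) + (328*π) = 697*π/2.


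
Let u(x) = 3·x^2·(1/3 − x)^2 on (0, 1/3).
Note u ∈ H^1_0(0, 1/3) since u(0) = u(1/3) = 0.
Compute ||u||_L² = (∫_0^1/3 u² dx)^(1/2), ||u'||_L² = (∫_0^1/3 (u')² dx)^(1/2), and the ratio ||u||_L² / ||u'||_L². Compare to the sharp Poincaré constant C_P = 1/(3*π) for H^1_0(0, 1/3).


||u||_L² / ||u'||_L² = sqrt(3)/18 < C_P = 1/(3*π).

u(x) = 3·x^2·(1/3 − x)^2, so u'(x) = 2*x*(3*x - 1)*(6*x - 1)/3.
u(x) = 3·x^2·(1/3 − x)^2 vanishes at x = 0 and x = 1/3, so u ∈ H^1_0(0, 1/3). Differentiate via the product rule and integrate the resulting polynomials term by term.
  ∫_0^1/3 u² dx = ∫_0^1/3 (9*x^8 - 12*x^7 + 6*x^6 - 4*x^5/3 + x^4/9) dx. Term by term:
    ∫_0^1/3 9*x^8 dx = 1/19683;  ∫_0^1/3 -12*x^7 dx = -1/4374;  ∫_0^1/3 6*x^6 dx = 2/5103;
    ∫_0^1/3 -4*x^5/3 dx = -2/6561;  ∫_0^1/3 x^4/9 dx = 1/10935.
  Sum: 1/19683 − 1/4374 + 2/5103 − 2/6561 + 1/10935 = 1/1377810.
  ∫_0^1/3 (u')² dx = ∫_0^1/3 (144*x^6 - 144*x^5 + 52*x^4 - 8*x^3 + 4*x^2/9) dx. Term by term:
    ∫_0^1/3 144*x^6 dx = 16/1701;  ∫_0^1/3 -144*x^5 dx = -8/243;  ∫_0^1/3 52*x^4 dx = 52/1215;
    ∫_0^1/3 -8*x^3 dx = -2/81;  ∫_0^1/3 4*x^2/9 dx = 4/729.
  Sum: 16/1701 − 8/243 + 52/1215 − 2/81 + 4/729 = 2/25515.
∫_0^1/3 u² dx = 1/1377810, so ||u||_L² = sqrt(210)/17010.
∫_0^1/3 (u')² dx = 2/25515, so ||u'||_L² = sqrt(70)/945.
Ratio ||u||_L² / ||u'||_L² = sqrt(3)/18.
Sharp Poincaré constant on H^1_0(0, 1/3) is C_P = L/π = 1/(3*π), achieved by sin(3*π·x).
A polynomial bump cannot attain the sharp Poincaré constant (only the first sine eigenfunction does), so the ratio is strictly less than C_P, consistent with ||u||_L² ≤ C_P ||u'||_L².


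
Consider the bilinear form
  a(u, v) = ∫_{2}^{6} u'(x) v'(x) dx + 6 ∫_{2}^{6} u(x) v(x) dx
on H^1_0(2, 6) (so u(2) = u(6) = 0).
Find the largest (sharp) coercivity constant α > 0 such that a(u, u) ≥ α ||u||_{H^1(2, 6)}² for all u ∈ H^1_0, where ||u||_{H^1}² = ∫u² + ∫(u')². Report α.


α = 1

Coercivity of a(·,·) on H^1_0(2, 6) means a(u, u) ≥ α ||u||_{H^1}² for every u ∈ H^1_0.
The interval has length L = 4, and Poincaré/coercivity depend only on L. Here a(u, u) = ∫(u')² + (6)·∫u².
Here c = 6 ≥ 1, so a(u,u) = ∫(u')² + c∫u² ≥ ∫(u')² + ∫u² = ||u||_{H^1}², i.e. α = 1 works. No larger α is possible: a(u,u) ≥ α||u||_{H^1}² means (1−α)∫(u')² ≥ (α−c)∫u², and for the modes u_n = sin(nπ(x−x₀)/L) (x₀ the left endpoint) one has ∫u_n²/∫(u_n')² = (L/(nπ))² → 0, so a(u_n,u_n)/||u_n||_{H^1}² → 1. Hence the optimal constant is α = 1.
Therefore α = 1.


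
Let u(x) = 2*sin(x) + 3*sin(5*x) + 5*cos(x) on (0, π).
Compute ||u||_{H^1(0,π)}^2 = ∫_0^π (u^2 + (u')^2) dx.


||u||_{H^1(0,π)}^2 = 146*π

u'(x) = -5*sin(x) + 2*cos(x) + 15*cos(5*x).
Expand u² and (u')² and integrate term by term on (0, π), using: for integers n ≥ 1, ∫_0^π sin²(nx) dx = ∫_0^π cos²(nx) dx = π/2; for n ≠ n', ∫_0^π sin(nx)sin(n'x) dx = ∫_0^π cos(nx)cos(n'x) dx = 0; and by product-to-sum, ∫_0^π sin(nx)cos(n'x) dx = ½∫_0^π [sin((n+n')x) + sin((n−n')x)] dx, which is 0 when n+n' is even and 2n/(n²−n'²) when n+n' is odd (it need not vanish on (0, π)).
  u² squared terms: (2)²·∫sin(x)² dx = 4·π/2 = 2*π;  (3)²·∫sin(5x)² dx = 9·π/2 = 9*π/2;  (5)²·∫cos(x)² dx = 25·π/2 = 25*π/2.
  u² cross terms: 2·(2)·(3)·∫sin(x)·sin(5x) dx = 12·(0) = 0;  2·(2)·(5)·∫sin(x)·cos(x) dx = 20·(0) = 0;  2·(3)·(5)·∫sin(5x)·cos(x) dx = 30·(0) = 0.
  So ∫_0^π u² dx = 2*π + 9*π/2 + 25*π/2 + 0 + 0 + 0 = 19*π.
  (u')² squared terms: (-5)²·∫sin(x)² dx = 25·π/2 = 25*π/2;  (2)²·∫cos(x)² dx = 4·π/2 = 2*π;  (15)²·∫cos(5x)² dx = 225·π/2 = 225*π/2.
  (u')² cross terms: 2·(-5)·(2)·∫sin(x)·cos(x) dx = -20·(0) = 0;  2·(-5)·(15)·∫sin(x)·cos(5x) dx = -150·(0) = 0;  2·(2)·(15)·∫cos(x)·cos(5x) dx = 60·(0) = 0.
  So ∫_0^π (u')² dx = 25*π/2 + 2*π + 225*π/2 + 0 + 0 + 0 = 127*π.
||u||_{H^1}^2 = (19*π) + (127*π) = 146*π.


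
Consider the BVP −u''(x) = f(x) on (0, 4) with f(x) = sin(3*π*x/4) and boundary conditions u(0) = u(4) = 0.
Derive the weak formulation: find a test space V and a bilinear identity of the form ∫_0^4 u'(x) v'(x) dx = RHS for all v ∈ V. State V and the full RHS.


V = H^1_0(0, 4) (so v(0) = v(4) = 0); weak form: ∫_0^4 u'v' dx = ∫_0^4 (sin(3*π*x/4)) v dx for all v ∈ V.

Multiply both sides by a test function v and integrate from 0 to 4:
  ∫_0^4 −u''(x) v(x) dx = ∫_0^4 f(x) v(x) dx.
Integrate the LHS by parts once:
  ∫_0^4 −u'' v dx = −[u'(x) v(x)]_0^4 + ∫_0^4 u'(x) v'(x) dx.
Thus ∫_0^4 u'(x) v'(x) dx = ∫_0^4 f(x) v(x) dx + [u'(x) v(x)]_0^4.
Choose V so that boundary terms are either known or forced to vanish.
u is Dirichlet: u(0) = u(4) = 0. Let V = H^1_0(0, 4); then v(0) = v(4) = 0, and [u' v]_0^4 = 0.
Weak formulation: find u (satisfying any essential BC) such that ∫_0^4 u'(x) v'(x) dx = ∫_0^4 f v dx for all v ∈ V.
Substituting f(x) = sin(3*π*x/4), the right-hand side is ∫_0^4 (sin(3*π*x/4)) v dx.


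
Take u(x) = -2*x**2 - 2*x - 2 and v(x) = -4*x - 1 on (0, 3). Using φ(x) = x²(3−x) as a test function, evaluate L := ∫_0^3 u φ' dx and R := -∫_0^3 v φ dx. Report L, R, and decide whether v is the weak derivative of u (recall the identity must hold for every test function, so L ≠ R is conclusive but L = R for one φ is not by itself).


LHS = 621/10, RHS = 1107/20. No, v is not the weak derivative of u.

u(x) = -2*x**2 - 2*x - 2, classical derivative u'(x) = -4*x - 2.
φ(x) = x²(3−x), so φ'(x) = 3*x*(2 - x).
Note φ(0) = φ(3) = 0, so the boundary term u·φ vanishes.
LHS = ∫_0^3 u(x) φ'(x) dx = ∫_0^3 (6*x^4 - 6*x^3 - 6*x^2 - 12*x) dx. Term by term:
  ∫_0^3 6*x^4 dx = 1458/5;  ∫_0^3 -6*x^3 dx = -243/2;  ∫_0^3 -6*x^2 dx = -54;
  ∫_0^3 -12*x dx = -54.
Sum: 1458/5 − 243/2 − 54 − 54 = 621/10.
So LHS = 621/10.
∫_0^3 v(x) φ(x) dx = ∫_0^3 (4*x^4 - 11*x^3 - 3*x^2) dx. Term by term:
  ∫_0^3 4*x^4 dx = 972/5;  ∫_0^3 -11*x^3 dx = -891/4;  ∫_0^3 -3*x^2 dx = -27.
Sum: 972/5 − 891/4 − 27 = -1107/20.
So RHS = -∫_0^3 v(x) φ(x) dx = 1107/20.
LHS − RHS = 27/4 ≠ 0, so the identity fails.
(For a valid weak derivative the identity must hold for EVERY test function, in particular this one. The failure shows v is NOT the weak derivative of u.)
Correct weak derivative would be u'(x) = -4*x - 2.


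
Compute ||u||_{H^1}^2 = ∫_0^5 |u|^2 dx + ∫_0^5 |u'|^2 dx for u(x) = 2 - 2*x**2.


||u||_{H^1}^2 = 8560/3

The H^1 norm (squared) on an interval (0, L) is
  ||u||_{H^1}^2 = ∫_0^L u(x)^2 dx + ∫_0^L u'(x)^2 dx.
Compute u'(x) = -4*x.
Then u(x)^2 = 4*x**4 - 8*x**2 + 4 and u'(x)^2 = 16*x**2.
Integrate each monomial from 0 to 5 using ∫_0^5 c·x^n dx = c·5^(n+1)/(n+1):
  ∫_0^5 u(x)^2 dx = ∫_0^5 (4*x^4 - 8*x^2 + 4) dx. Term by term:
    ∫_0^5 4*x^4 dx = 2500;  ∫_0^5 -8*x^2 dx = -1000/3;  ∫_0^5 4 dx = 20.
  Sum: 2500 − 1000/3 + 20 = 6560/3.
  ∫_0^5 u'(x)^2 dx = ∫_0^5 (16*x^2) dx. Term by term:
    ∫_0^5 16*x^2 dx = 2000/3.
Adding: ||u||_{H^1}^2 = 6560/3 + 2000/3 = 8560/3.


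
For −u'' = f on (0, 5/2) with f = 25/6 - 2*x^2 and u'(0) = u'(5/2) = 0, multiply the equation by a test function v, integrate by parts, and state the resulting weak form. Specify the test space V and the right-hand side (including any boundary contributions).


V = H^1(0, 5/2) (no boundary constraint on v; u is determined up to an additive constant); weak form: ∫_0^5/2 u'v' dx = ∫_0^5/2 (25/6 - 2*x^2) v dx for all v ∈ V.

Multiply both sides by a test function v and integrate from 0 to 5/2:
  ∫_0^5/2 −u''(x) v(x) dx = ∫_0^5/2 f(x) v(x) dx.
Integrate the LHS by parts once:
  ∫_0^5/2 −u'' v dx = −[u'(x) v(x)]_0^5/2 + ∫_0^5/2 u'(x) v'(x) dx.
Thus ∫_0^5/2 u'(x) v'(x) dx = ∫_0^5/2 f(x) v(x) dx + [u'(x) v(x)]_0^5/2.
Choose V so that boundary terms are either known or forced to vanish.
u has homogeneous Neumann: u'(0) = u'(5/2) = 0. So [u' v]_0^5/2 = 0·v(5/2) − 0·v(0) = 0 for any v; take V = H^1(0, 5/2).
Weak formulation: find u (satisfying any essential BC) such that ∫_0^5/2 u'(x) v'(x) dx = ∫_0^5/2 f v dx for all v ∈ V (homogeneous Neumann, so boundary terms vanish).
Substituting f(x) = 25/6 - 2*x^2, the right-hand side is ∫_0^5/2 (25/6 - 2*x^2) v dx.
Compatibility check (pure Neumann): taking v ≡ 1 ∈ V gives 0 = ∫_0^5/2 f dx + (0) − (0), i.e. ∫_0^5/2 f dx must equal u'(0) − u'(5/2) = 0. Indeed ∫_0^5/2 (25/6 - 2*x^2) dx = 0, so the data are compatible. The solution is then unique only up to an additive constant (fix it e.g. by requiring ∫_0^5/2 u dx = 0).


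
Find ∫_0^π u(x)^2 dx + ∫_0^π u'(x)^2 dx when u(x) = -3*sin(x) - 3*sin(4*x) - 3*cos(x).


||u||_{H^1(0,π)}^2 = 96/5 + 189*π/2

u'(x) = 3*sin(x) - 3*cos(x) - 12*cos(4*x).
Expand u² and (u')² and integrate term by term on (0, π), using: for integers n ≥ 1, ∫_0^π sin²(nx) dx = ∫_0^π cos²(nx) dx = π/2; for n ≠ n', ∫_0^π sin(nx)sin(n'x) dx = ∫_0^π cos(nx)cos(n'x) dx = 0; and by product-to-sum, ∫_0^π sin(nx)cos(n'x) dx = ½∫_0^π [sin((n+n')x) + sin((n−n')x)] dx, which is 0 when n+n' is even and 2n/(n²−n'²) when n+n' is odd (it need not vanish on (0, π)).
  u² squared terms: (-3)²·∫cos(x)² dx = 9·π/2 = 9*π/2;  (-3)²·∫sin(x)² dx = 9·π/2 = 9*π/2;  (-3)²·∫sin(4x)² dx = 9·π/2 = 9*π/2.
  u² cross terms: 2·(-3)·(-3)·∫cos(x)·sin(x) dx = 18·(0) = 0;  2·(-3)·(-3)·∫cos(x)·sin(4x) dx = 18·(8/15) = 48/5;  2·(-3)·(-3)·∫sin(x)·sin(4x) dx = 18·(0) = 0.
  So ∫_0^π u² dx = 9*π/2 + 9*π/2 + 9*π/2 + 0 + 48/5 + 0 = 48/5 + 27*π/2.
  (u')² squared terms: (-12)²·∫cos(4x)² dx = 144·π/2 = 72*π;  (-3)²·∫cos(x)² dx = 9·π/2 = 9*π/2;  (3)²·∫sin(x)² dx = 9·π/2 = 9*π/2.
  (u')² cross terms: 2·(-12)·(-3)·∫cos(4x)·cos(x) dx = 72·(0) = 0;  2·(-12)·(3)·∫cos(4x)·sin(x) dx = -72·(-2/15) = 48/5;  2·(-3)·(3)·∫cos(x)·sin(x) dx = -18·(0) = 0.
  So ∫_0^π (u')² dx = 72*π + 9*π/2 + 9*π/2 + 0 + 48/5 + 0 = 48/5 + 81*π.
||u||_{H^1}^2 = (48/5 + 27*π/2) + (48/5 + 81*π) = 96/5 + 189*π/2.


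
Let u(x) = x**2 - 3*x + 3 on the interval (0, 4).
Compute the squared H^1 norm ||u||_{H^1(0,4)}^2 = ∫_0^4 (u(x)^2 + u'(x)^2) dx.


||u||_{H^1}^2 = 872/15

The H^1 norm (squared) on an interval (0, L) is
  ||u||_{H^1}^2 = ∫_0^L u(x)^2 dx + ∫_0^L u'(x)^2 dx.
Compute u'(x) = 2*x - 3.
Then u(x)^2 = x**4 - 6*x**3 + 15*x**2 - 18*x + 9 and u'(x)^2 = 4*x**2 - 12*x + 9.
Integrate each monomial from 0 to 4 using ∫_0^4 c·x^n dx = c·4^(n+1)/(n+1):
  ∫_0^4 u(x)^2 dx = ∫_0^4 (x^4 - 6*x^3 + 15*x^2 - 18*x + 9) dx. Term by term:
    ∫_0^4 x^4 dx = 1024/5;  ∫_0^4 -6*x^3 dx = -384;  ∫_0^4 15*x^2 dx = 320;
    ∫_0^4 -18*x dx = -144;  ∫_0^4 9 dx = 36.
  Sum: 1024/5 − 384 + 320 − 144 + 36 = 164/5.
  ∫_0^4 u'(x)^2 dx = ∫_0^4 (4*x^2 - 12*x + 9) dx. Term by term:
    ∫_0^4 4*x^2 dx = 256/3;  ∫_0^4 -12*x dx = -96;  ∫_0^4 9 dx = 36.
  Sum: 256/3 − 96 + 36 = 76/3.
Adding: ||u||_{H^1}^2 = 164/5 + 76/3 = 872/15.


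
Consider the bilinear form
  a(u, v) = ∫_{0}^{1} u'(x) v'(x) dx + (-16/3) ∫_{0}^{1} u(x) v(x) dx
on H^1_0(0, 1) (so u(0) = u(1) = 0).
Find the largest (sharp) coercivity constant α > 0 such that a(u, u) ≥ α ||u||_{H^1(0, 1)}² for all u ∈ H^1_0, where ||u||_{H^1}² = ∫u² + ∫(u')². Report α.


α = (-16/3 + π^2)/(1 + π^2)

Coercivity of a(·,·) on H^1_0(0, 1) means a(u, u) ≥ α ||u||_{H^1}² for every u ∈ H^1_0.
The interval has length L = 1, and Poincaré/coercivity depend only on L. Here a(u, u) = ∫(u')² + (-16/3)·∫u².
Here c = -16/3 < 0 with |c| < (π/L)² = π^2, so coercivity still holds. The condition a(u,u) ≥ α||u||_{H^1}² reads (1−α)∫(u')² ≥ (α−c)∫u². Any admissible α is ≤ 1 (rapidly oscillating u have ∫u²/∫(u')² → 0), and α = 1 would force 0 ≥ (1−c)∫u², impossible since c < 1; so 1−α > 0. By the sharp Poincaré inequality on H^1_0 of an interval of length L, ∫(u')² ≥ (π/L)²∫u² with equality for the first sine mode sin(π(x−x₀)/L) (x₀ the left endpoint), so the inequality holds for all u iff (1−α)(π/L)² ≥ α − c, i.e. α ≤ ((π/L)² + c)/((π/L)² + 1) = (1 + c(L/π)²)/(1 + (L/π)²). (Direct route, valid since c ≤ 0: Poincaré gives c∫u² ≥ c(L/π)²∫(u')², so a(u,u) ≥ (1 + c(L/π)²)∫(u')², while ||u||_{H^1}² ≤ (1 + (L/π)²)∫(u')²; dividing yields the same α.) With (π/L)² = π^2 and c = -16/3, the largest admissible constant is α = ((π/L)² + c)/((π/L)² + 1).
Simplifying, α = (-16/3 + π^2)/(1 + π^2).


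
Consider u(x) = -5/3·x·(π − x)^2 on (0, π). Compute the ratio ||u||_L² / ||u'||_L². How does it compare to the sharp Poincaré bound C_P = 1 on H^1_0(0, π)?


||u||_L² / ||u'||_L² = sqrt(14)*π/14 < C_P = 1.

u(x) = -5/3·x·(π − x)^2, so u'(x) = 5*(π - 3*x)*(x - π)/3.
u(x) = -5/3·x·(π − x)^2 vanishes at x = 0 and x = π, so u ∈ H^1_0(0, π). Differentiate via the product rule and integrate the resulting polynomials term by term.
  ∫_0^π u² dx = ∫_0^π (25*x^6/9 - 100*π*x^5/9 + 50*π^2*x^4/3 - 100*π^3*x^3/9 + 25*π^4*x^2/9) dx. Term by term:
    ∫_0^π 25*x^6/9 dx = 25*π^7/63;  ∫_0^π -100*π*x^5/9 dx = -50*π^7/27;  ∫_0^π 50*π^2*x^4/3 dx = 10*π^7/3;
    ∫_0^π -100*π^3*x^3/9 dx = -25*π^7/9;  ∫_0^π 25*π^4*x^2/9 dx = 25*π^7/27.
  Sum: 25*π^7/63 − 50*π^7/27 + 10*π^7/3 − 25*π^7/9 + 25*π^7/27 = 5*π^7/189.
  ∫_0^π (u')² dx = ∫_0^π (25*x^4 - 200*π*x^3/3 + 550*π^2*x^2/9 - 200*π^3*x/9 + 25*π^4/9) dx. Term by term:
    ∫_0^π 25*x^4 dx = 5*π^5;  ∫_0^π -200*π*x^3/3 dx = -50*π^5/3;  ∫_0^π 550*π^2*x^2/9 dx = 550*π^5/27;
    ∫_0^π -200*π^3*x/9 dx = -100*π^5/9;  ∫_0^π 25*π^4/9 dx = 25*π^5/9.
  Sum: 5*π^5 − 50*π^5/3 + 550*π^5/27 − 100*π^5/9 + 25*π^5/9 = 10*π^5/27.
∫_0^π u² dx = 5*π^7/189, so ||u||_L² = sqrt(105)*π^(7/2)/63.
∫_0^π (u')² dx = 10*π^5/27, so ||u'||_L² = sqrt(30)*π^(5/2)/9.
Ratio ||u||_L² / ||u'||_L² = sqrt(14)*π/14.
Sharp Poincaré constant on H^1_0(0, π) is C_P = L/π = 1, achieved by sin(x).
A polynomial bump cannot attain the sharp Poincaré constant (only the first sine eigenfunction does), so the ratio is strictly less than C_P, consistent with ||u||_L² ≤ C_P ||u'||_L².


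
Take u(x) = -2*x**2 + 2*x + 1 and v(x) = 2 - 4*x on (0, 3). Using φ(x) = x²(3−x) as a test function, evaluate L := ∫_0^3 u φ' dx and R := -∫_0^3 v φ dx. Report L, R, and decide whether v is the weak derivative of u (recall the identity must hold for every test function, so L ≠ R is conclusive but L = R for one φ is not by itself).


LHS = 351/10, RHS = 351/10. Yes, v = u' weakly.

u(x) = -2*x**2 + 2*x + 1, classical derivative u'(x) = 2 - 4*x.
φ(x) = x²(3−x), so φ'(x) = 3*x*(2 - x).
Note φ(0) = φ(3) = 0, so the boundary term u·φ vanishes.
LHS = ∫_0^3 u(x) φ'(x) dx = ∫_0^3 (6*x^4 - 18*x^3 + 9*x^2 + 6*x) dx. Term by term:
  ∫_0^3 6*x^4 dx = 1458/5;  ∫_0^3 -18*x^3 dx = -729/2;  ∫_0^3 9*x^2 dx = 81;
  ∫_0^3 6*x dx = 27.
Sum: 1458/5 − 729/2 + 81 + 27 = 351/10.
So LHS = 351/10.
∫_0^3 v(x) φ(x) dx = ∫_0^3 (4*x^4 - 14*x^3 + 6*x^2) dx. Term by term:
  ∫_0^3 4*x^4 dx = 972/5;  ∫_0^3 -14*x^3 dx = -567/2;  ∫_0^3 6*x^2 dx = 54.
Sum: 972/5 − 567/2 + 54 = -351/10.
So RHS = -∫_0^3 v(x) φ(x) dx = 351/10.
LHS = RHS, so the identity holds for this test φ.
Moreover u is smooth here and v(x) = u'(x) = 2 - 4*x pointwise, so the identity holds for every test function. Hence v is the weak derivative of u.


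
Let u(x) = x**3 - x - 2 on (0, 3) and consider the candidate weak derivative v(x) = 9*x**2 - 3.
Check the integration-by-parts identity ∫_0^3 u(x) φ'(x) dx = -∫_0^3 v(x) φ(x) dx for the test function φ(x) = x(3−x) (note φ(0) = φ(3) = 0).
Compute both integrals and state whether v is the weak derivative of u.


LHS = -639/20, RHS = -1917/20. No, v is not the weak derivative of u.

u(x) = x**3 - x - 2, classical derivative u'(x) = 3*x**2 - 1.
φ(x) = x(3−x), so φ'(x) = 3 - 2*x.
Note φ(0) = φ(3) = 0, so the boundary term u·φ vanishes.
LHS = ∫_0^3 u(x) φ'(x) dx = ∫_0^3 (-2*x^4 + 3*x^3 + 2*x^2 + x - 6) dx. Term by term:
  ∫_0^3 -2*x^4 dx = -486/5;  ∫_0^3 3*x^3 dx = 243/4;  ∫_0^3 2*x^2 dx = 18;
  ∫_0^3 x dx = 9/2;  ∫_0^3 -6 dx = -18.
Sum: -486/5 + 243/4 + 18 + 9/2 − 18 = -639/20.
So LHS = -639/20.
∫_0^3 v(x) φ(x) dx = ∫_0^3 (-9*x^4 + 27*x^3 + 3*x^2 - 9*x) dx. Term by term:
  ∫_0^3 -9*x^4 dx = -2187/5;  ∫_0^3 27*x^3 dx = 2187/4;  ∫_0^3 3*x^2 dx = 27;
  ∫_0^3 -9*x dx = -81/2.
Sum: -2187/5 + 2187/4 + 27 − 81/2 = 1917/20.
So RHS = -∫_0^3 v(x) φ(x) dx = -1917/20.
LHS − RHS = 639/10 ≠ 0, so the identity fails.
(For a valid weak derivative the identity must hold for EVERY test function, in particular this one. The failure shows v is NOT the weak derivative of u.)
Correct weak derivative would be u'(x) = 3*x**2 - 1.


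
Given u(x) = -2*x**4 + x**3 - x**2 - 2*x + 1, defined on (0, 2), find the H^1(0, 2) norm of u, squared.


||u||_{H^1}^2 = 389614/315

The H^1 norm (squared) on an interval (0, L) is
  ||u||_{H^1}^2 = ∫_0^L u(x)^2 dx + ∫_0^L u'(x)^2 dx.
Compute u'(x) = -8*x**3 + 3*x**2 - 2*x - 2.
Then u(x)^2 = 4*x**8 - 4*x**7 + 5*x**6 + 6*x**5 - 7*x**4 + 6*x**3 + 2*x**2 - 4*x + 1 and u'(x)^2 = 64*x**6 - 48*x**5 + 41*x**4 + 20*x**3 - 8*x**2 + 8*x + 4.
Integrate each monomial from 0 to 2 using ∫_0^2 c·x^n dx = c·2^(n+1)/(n+1):
  ∫_0^2 u(x)^2 dx = ∫_0^2 (4*x^8 - 4*x^7 + 5*x^6 + 6*x^5 - 7*x^4 + 6*x^3 + 2*x^2 - 4*x + 1) dx. Term by term:
    ∫_0^2 4*x^8 dx = 2048/9;  ∫_0^2 -4*x^7 dx = -128;  ∫_0^2 5*x^6 dx = 640/7;
    ∫_0^2 6*x^5 dx = 64;  ∫_0^2 -7*x^4 dx = -224/5;  ∫_0^2 6*x^3 dx = 24;
    ∫_0^2 2*x^2 dx = 16/3;  ∫_0^2 -4*x dx = -8;  ∫_0^2 1 dx = 2.
  Sum: 2048/9 − 128 + 640/7 + 64 − 224/5 + 24 + 16/3 − 8 + 2 = 73558/315.
  ∫_0^2 u'(x)^2 dx = ∫_0^2 (64*x^6 - 48*x^5 + 41*x^4 + 20*x^3 - 8*x^2 + 8*x + 4) dx. Term by term:
    ∫_0^2 64*x^6 dx = 8192/7;  ∫_0^2 -48*x^5 dx = -512;  ∫_0^2 41*x^4 dx = 1312/5;
    ∫_0^2 20*x^3 dx = 80;  ∫_0^2 -8*x^2 dx = -64/3;  ∫_0^2 8*x dx = 16;
    ∫_0^2 4 dx = 8.
  Sum: 8192/7 − 512 + 1312/5 + 80 − 64/3 + 16 + 8 = 105352/105.
Adding: ||u||_{H^1}^2 = 73558/315 + 105352/105 = 389614/315.


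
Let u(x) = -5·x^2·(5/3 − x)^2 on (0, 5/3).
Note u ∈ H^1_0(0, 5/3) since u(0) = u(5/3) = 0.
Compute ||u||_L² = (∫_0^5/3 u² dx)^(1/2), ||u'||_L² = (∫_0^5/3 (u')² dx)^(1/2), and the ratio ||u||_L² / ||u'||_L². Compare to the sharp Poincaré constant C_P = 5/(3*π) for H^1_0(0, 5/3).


||u||_L² / ||u'||_L² = 5*sqrt(3)/18 < C_P = 5/(3*π).

u(x) = -5·x^2·(5/3 − x)^2, so u'(x) = 10*x*(-18*x^2 + 45*x - 25)/9.
u(x) = -5·x^2·(5/3 − x)^2 vanishes at x = 0 and x = 5/3, so u ∈ H^1_0(0, 5/3). Differentiate via the product rule and integrate the resulting polynomials term by term.
  ∫_0^5/3 u² dx = ∫_0^5/3 (25*x^8 - 500*x^7/3 + 1250*x^6/3 - 12500*x^5/27 + 15625*x^4/81) dx. Term by term:
    ∫_0^5/3 25*x^8 dx = 48828125/177147;  ∫_0^5/3 -500*x^7/3 dx = -48828125/39366;  ∫_0^5/3 1250*x^6/3 dx = 97656250/45927;
    ∫_0^5/3 -12500*x^5/27 dx = -97656250/59049;  ∫_0^5/3 15625*x^4/81 dx = 9765625/19683.
  Sum: 48828125/177147 − 48828125/39366 + 97656250/45927 − 97656250/59049 + 9765625/19683 = 9765625/2480058.
  ∫_0^5/3 (u')² dx = ∫_0^5/3 (400*x^6 - 2000*x^5 + 32500*x^4/9 - 25000*x^3/9 + 62500*x^2/81) dx. Term by term:
    ∫_0^5/3 400*x^6 dx = 31250000/15309;  ∫_0^5/3 -2000*x^5 dx = -15625000/2187;  ∫_0^5/3 32500*x^4/9 dx = 20312500/2187;
    ∫_0^5/3 -25000*x^3/9 dx = -3906250/729;  ∫_0^5/3 62500*x^2/81 dx = 7812500/6561.
  Sum: 31250000/15309 − 15625000/2187 + 20312500/2187 − 3906250/729 + 7812500/6561 = 781250/45927.
∫_0^5/3 u² dx = 9765625/2480058, so ||u||_L² = 3125*sqrt(42)/10206.
∫_0^5/3 (u')² dx = 781250/45927, so ||u'||_L² = 625*sqrt(14)/567.
Ratio ||u||_L² / ||u'||_L² = 5*sqrt(3)/18.
Sharp Poincaré constant on H^1_0(0, 5/3) is C_P = L/π = 5/(3*π), achieved by sin(3*π/5·x).
A polynomial bump cannot attain the sharp Poincaré constant (only the first sine eigenfunction does), so the ratio is strictly less than C_P, consistent with ||u||_L² ≤ C_P ||u'||_L².


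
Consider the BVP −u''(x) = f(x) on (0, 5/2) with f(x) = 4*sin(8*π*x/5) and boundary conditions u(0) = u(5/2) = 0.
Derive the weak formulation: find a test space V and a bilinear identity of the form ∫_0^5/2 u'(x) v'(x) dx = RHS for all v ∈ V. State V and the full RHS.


V = H^1_0(0, 5/2) (so v(0) = v(5/2) = 0); weak form: ∫_0^5/2 u'v' dx = ∫_0^5/2 (4*sin(8*π*x/5)) v dx for all v ∈ V.

Multiply both sides by a test function v and integrate from 0 to 5/2:
  ∫_0^5/2 −u''(x) v(x) dx = ∫_0^5/2 f(x) v(x) dx.
Integrate the LHS by parts once:
  ∫_0^5/2 −u'' v dx = −[u'(x) v(x)]_0^5/2 + ∫_0^5/2 u'(x) v'(x) dx.
Thus ∫_0^5/2 u'(x) v'(x) dx = ∫_0^5/2 f(x) v(x) dx + [u'(x) v(x)]_0^5/2.
Choose V so that boundary terms are either known or forced to vanish.
u is Dirichlet: u(0) = u(5/2) = 0. Let V = H^1_0(0, 5/2); then v(0) = v(5/2) = 0, and [u' v]_0^5/2 = 0.
Weak formulation: find u (satisfying any essential BC) such that ∫_0^5/2 u'(x) v'(x) dx = ∫_0^5/2 f v dx for all v ∈ V.
Substituting f(x) = 4*sin(8*π*x/5), the right-hand side is ∫_0^5/2 (4*sin(8*π*x/5)) v dx.


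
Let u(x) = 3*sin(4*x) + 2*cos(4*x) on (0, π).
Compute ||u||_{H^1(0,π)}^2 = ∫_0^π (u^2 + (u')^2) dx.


||u||_{H^1(0,π)}^2 = 221*π/2

u'(x) = -8*sin(4*x) + 12*cos(4*x).
Expand u² and (u')² and integrate term by term on (0, π), using: for integers n ≥ 1, ∫_0^π sin²(nx) dx = ∫_0^π cos²(nx) dx = π/2; for n ≠ n', ∫_0^π sin(nx)sin(n'x) dx = ∫_0^π cos(nx)cos(n'x) dx = 0; and by product-to-sum, ∫_0^π sin(nx)cos(n'x) dx = ½∫_0^π [sin((n+n')x) + sin((n−n')x)] dx, which is 0 when n+n' is even and 2n/(n²−n'²) when n+n' is odd (it need not vanish on (0, π)).
  u² squared terms: (2)²·∫cos(4x)² dx = 4·π/2 = 2*π;  (3)²·∫sin(4x)² dx = 9·π/2 = 9*π/2.
  u² cross terms: 2·(2)·(3)·∫cos(4x)·sin(4x) dx = 12·(0) = 0.
  So ∫_0^π u² dx = 2*π + 9*π/2 + 0 = 13*π/2.
  (u')² squared terms: (-8)²·∫sin(4x)² dx = 64·π/2 = 32*π;  (12)²·∫cos(4x)² dx = 144·π/2 = 72*π.
  (u')² cross terms: 2·(-8)·(12)·∫sin(4x)·cos(4x) dx = -192·(0) = 0.
  So ∫_0^π (u')² dx = 32*π + 72*π + 0 = 104*π.
||u||_{H^1}^2 = (13*π/2) + (104*π) = 221*π/2.


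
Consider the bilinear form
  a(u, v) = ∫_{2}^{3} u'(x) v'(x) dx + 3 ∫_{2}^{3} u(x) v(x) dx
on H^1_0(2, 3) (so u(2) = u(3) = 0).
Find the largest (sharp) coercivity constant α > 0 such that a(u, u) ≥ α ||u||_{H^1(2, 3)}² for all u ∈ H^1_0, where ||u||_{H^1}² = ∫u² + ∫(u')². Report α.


α = 1

Coercivity of a(·,·) on H^1_0(2, 3) means a(u, u) ≥ α ||u||_{H^1}² for every u ∈ H^1_0.
The interval has length L = 1, and Poincaré/coercivity depend only on L. Here a(u, u) = ∫(u')² + (3)·∫u².
Here c = 3 ≥ 1, so a(u,u) = ∫(u')² + c∫u² ≥ ∫(u')² + ∫u² = ||u||_{H^1}², i.e. α = 1 works. No larger α is possible: a(u,u) ≥ α||u||_{H^1}² means (1−α)∫(u')² ≥ (α−c)∫u², and for the modes u_n = sin(nπ(x−x₀)/L) (x₀ the left endpoint) one has ∫u_n²/∫(u_n')² = (L/(nπ))² → 0, so a(u_n,u_n)/||u_n||_{H^1}² → 1. Hence the optimal constant is α = 1.
Therefore α = 1.


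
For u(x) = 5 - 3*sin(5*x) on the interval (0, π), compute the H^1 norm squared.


||u||_{H^1(0,π)}^2 = -12 + 142*π

u'(x) = -15*cos(5*x).
Expand u² and (u')² and integrate term by term on (0, π), using: for integers n ≥ 1, ∫_0^π sin²(nx) dx = ∫_0^π cos²(nx) dx = π/2; for n ≠ n', ∫_0^π sin(nx)sin(n'x) dx = ∫_0^π cos(nx)cos(n'x) dx = 0; and by product-to-sum, ∫_0^π sin(nx)cos(n'x) dx = ½∫_0^π [sin((n+n')x) + sin((n−n')x)] dx, which is 0 when n+n' is even and 2n/(n²−n'²) when n+n' is odd (it need not vanish on (0, π)). For the constant mode: ∫_0^π 1 dx = π, ∫_0^π cos(nx) dx = 0, ∫_0^π sin(nx) dx = (1−(−1)^n)/n.
  u² squared terms: (5)²·∫1 dx = 25·π = 25*π;  (-3)²·∫sin(5x)² dx = 9·π/2 = 9*π/2.
  u² cross terms: 2·(5)·(-3)·∫1·sin(5x) dx = -30·(2/5) = -12.
  So ∫_0^π u² dx = 25*π + 9*π/2 − 12 = -12 + 59*π/2.
  (u')² squared terms: (-15)²·∫cos(5x)² dx = 225·π/2 = 225*π/2.
  So ∫_0^π (u')² dx = 225*π/2.
||u||_{H^1}^2 = (-12 + 59*π/2) + (225*π/2) = -12 + 142*π.


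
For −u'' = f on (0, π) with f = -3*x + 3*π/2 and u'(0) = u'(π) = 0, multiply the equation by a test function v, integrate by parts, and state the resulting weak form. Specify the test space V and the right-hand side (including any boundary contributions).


V = H^1(0, π) (no boundary constraint on v; u is determined up to an additive constant); weak form: ∫_0^π u'v' dx = ∫_0^π (-3*x + 3*π/2) v dx for all v ∈ V.

Multiply both sides by a test function v and integrate from 0 to π:
  ∫_0^π −u''(x) v(x) dx = ∫_0^π f(x) v(x) dx.
Integrate the LHS by parts once:
  ∫_0^π −u'' v dx = −[u'(x) v(x)]_0^π + ∫_0^π u'(x) v'(x) dx.
Thus ∫_0^π u'(x) v'(x) dx = ∫_0^π f(x) v(x) dx + [u'(x) v(x)]_0^π.
Choose V so that boundary terms are either known or forced to vanish.
u has homogeneous Neumann: u'(0) = u'(π) = 0. So [u' v]_0^π = 0·v(π) − 0·v(0) = 0 for any v; take V = H^1(0, π).
Weak formulation: find u (satisfying any essential BC) such that ∫_0^π u'(x) v'(x) dx = ∫_0^π f v dx for all v ∈ V (homogeneous Neumann, so boundary terms vanish).
Substituting f(x) = -3*x + 3*π/2, the right-hand side is ∫_0^π (-3*x + 3*π/2) v dx.
Compatibility check (pure Neumann): taking v ≡ 1 ∈ V gives 0 = ∫_0^π f dx + (0) − (0), i.e. ∫_0^π f dx must equal u'(0) − u'(π) = 0. Indeed ∫_0^π (-3*x + 3*π/2) dx = 0, so the data are compatible. The solution is then unique only up to an additive constant (fix it e.g. by requiring ∫_0^π u dx = 0).


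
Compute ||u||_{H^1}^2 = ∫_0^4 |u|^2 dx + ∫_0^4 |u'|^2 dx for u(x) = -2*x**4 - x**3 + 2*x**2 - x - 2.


||u||_{H^1}^2 = 96659708/315

The H^1 norm (squared) on an interval (0, L) is
  ||u||_{H^1}^2 = ∫_0^L u(x)^2 dx + ∫_0^L u'(x)^2 dx.
Compute u'(x) = -8*x**3 - 3*x**2 + 4*x - 1.
Then u(x)^2 = 4*x**8 + 4*x**7 - 7*x**6 + 14*x**4 - 7*x**2 + 4*x + 4 and u'(x)^2 = 64*x**6 + 48*x**5 - 55*x**4 - 8*x**3 + 22*x**2 - 8*x + 1.
Integrate each monomial from 0 to 4 using ∫_0^4 c·x^n dx = c·4^(n+1)/(n+1):
  ∫_0^4 u(x)^2 dx = ∫_0^4 (4*x^8 + 4*x^7 - 7*x^6 + 14*x^4 - 7*x^2 + 4*x + 4) dx. Term by term:
    ∫_0^4 4*x^8 dx = 1048576/9;  ∫_0^4 4*x^7 dx = 32768;  ∫_0^4 -7*x^6 dx = -16384;
    ∫_0^4 14*x^4 dx = 14336/5;  ∫_0^4 -7*x^2 dx = -448/3;  ∫_0^4 4*x dx = 32;
    ∫_0^4 4 dx = 16.
  Sum: 1048576/9 + 32768 − 16384 + 14336/5 − 448/3 + 32 + 16 = 6104624/45.
  ∫_0^4 u'(x)^2 dx = ∫_0^4 (64*x^6 + 48*x^5 - 55*x^4 - 8*x^3 + 22*x^2 - 8*x + 1) dx. Term by term:
    ∫_0^4 64*x^6 dx = 1048576/7;  ∫_0^4 48*x^5 dx = 32768;  ∫_0^4 -55*x^4 dx = -11264;
    ∫_0^4 -8*x^3 dx = -512;  ∫_0^4 22*x^2 dx = 1408/3;  ∫_0^4 -8*x dx = -64;
    ∫_0^4 1 dx = 4.
  Sum: 1048576/7 + 32768 − 11264 − 512 + 1408/3 − 64 + 4 = 3595156/21.
Adding: ||u||_{H^1}^2 = 6104624/45 + 3595156/21 = 96659708/315.


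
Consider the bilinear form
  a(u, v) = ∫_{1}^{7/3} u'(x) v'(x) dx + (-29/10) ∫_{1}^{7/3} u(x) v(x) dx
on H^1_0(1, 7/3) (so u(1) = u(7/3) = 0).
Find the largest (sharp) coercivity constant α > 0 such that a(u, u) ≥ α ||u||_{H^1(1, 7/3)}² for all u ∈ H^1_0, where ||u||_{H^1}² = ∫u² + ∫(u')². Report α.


α = (-232 + 45*π^2)/(5*(16 + 9*π^2))

Coercivity of a(·,·) on H^1_0(1, 7/3) means a(u, u) ≥ α ||u||_{H^1}² for every u ∈ H^1_0.
The interval has length L = 4/3, and Poincaré/coercivity depend only on L. Here a(u, u) = ∫(u')² + (-29/10)·∫u².
Here c = -29/10 < 0 with |c| < (π/L)² = 9*π^2/16, so coercivity still holds. The condition a(u,u) ≥ α||u||_{H^1}² reads (1−α)∫(u')² ≥ (α−c)∫u². Any admissible α is ≤ 1 (rapidly oscillating u have ∫u²/∫(u')² → 0), and α = 1 would force 0 ≥ (1−c)∫u², impossible since c < 1; so 1−α > 0. By the sharp Poincaré inequality on H^1_0 of an interval of length L, ∫(u')² ≥ (π/L)²∫u² with equality for the first sine mode sin(π(x−x₀)/L) (x₀ the left endpoint), so the inequality holds for all u iff (1−α)(π/L)² ≥ α − c, i.e. α ≤ ((π/L)² + c)/((π/L)² + 1) = (1 + c(L/π)²)/(1 + (L/π)²). (Direct route, valid since c ≤ 0: Poincaré gives c∫u² ≥ c(L/π)²∫(u')², so a(u,u) ≥ (1 + c(L/π)²)∫(u')², while ||u||_{H^1}² ≤ (1 + (L/π)²)∫(u')²; dividing yields the same α.) With (π/L)² = 9*π^2/16 and c = -29/10, the largest admissible constant is α = ((π/L)² + c)/((π/L)² + 1).
Simplifying, α = (-232 + 45*π^2)/(5*(16 + 9*π^2)).
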